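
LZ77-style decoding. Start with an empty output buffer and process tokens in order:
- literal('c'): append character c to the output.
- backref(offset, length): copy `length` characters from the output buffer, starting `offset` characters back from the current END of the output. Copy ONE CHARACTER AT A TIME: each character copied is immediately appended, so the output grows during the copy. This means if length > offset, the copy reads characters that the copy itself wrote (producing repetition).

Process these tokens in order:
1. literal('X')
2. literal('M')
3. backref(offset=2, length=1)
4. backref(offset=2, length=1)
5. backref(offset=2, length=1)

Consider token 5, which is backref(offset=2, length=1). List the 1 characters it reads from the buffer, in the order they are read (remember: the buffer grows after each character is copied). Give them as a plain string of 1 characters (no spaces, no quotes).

Token 1: literal('X'). Output: "X"
Token 2: literal('M'). Output: "XM"
Token 3: backref(off=2, len=1). Copied 'X' from pos 0. Output: "XMX"
Token 4: backref(off=2, len=1). Copied 'M' from pos 1. Output: "XMXM"
Token 5: backref(off=2, len=1). Buffer before: "XMXM" (len 4)
  byte 1: read out[2]='X', append. Buffer now: "XMXMX"

Answer: X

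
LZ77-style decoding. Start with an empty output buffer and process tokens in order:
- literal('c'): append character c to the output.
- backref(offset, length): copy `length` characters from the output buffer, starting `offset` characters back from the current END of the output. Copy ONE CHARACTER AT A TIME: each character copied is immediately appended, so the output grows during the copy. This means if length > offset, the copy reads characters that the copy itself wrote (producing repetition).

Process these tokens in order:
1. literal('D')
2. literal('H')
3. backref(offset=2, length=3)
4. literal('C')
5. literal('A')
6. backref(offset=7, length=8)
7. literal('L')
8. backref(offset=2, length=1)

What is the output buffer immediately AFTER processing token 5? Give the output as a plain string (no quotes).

Answer: DHDHDCA

Derivation:
Token 1: literal('D'). Output: "D"
Token 2: literal('H'). Output: "DH"
Token 3: backref(off=2, len=3) (overlapping!). Copied 'DHD' from pos 0. Output: "DHDHD"
Token 4: literal('C'). Output: "DHDHDC"
Token 5: literal('A'). Output: "DHDHDCA"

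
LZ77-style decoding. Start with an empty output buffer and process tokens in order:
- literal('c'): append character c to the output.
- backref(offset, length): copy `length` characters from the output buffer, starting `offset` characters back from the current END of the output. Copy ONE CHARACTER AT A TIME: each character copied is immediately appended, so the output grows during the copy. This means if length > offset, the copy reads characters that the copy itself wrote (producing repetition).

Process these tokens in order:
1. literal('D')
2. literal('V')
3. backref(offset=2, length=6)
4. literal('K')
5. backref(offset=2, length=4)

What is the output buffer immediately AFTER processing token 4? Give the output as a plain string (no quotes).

Answer: DVDVDVDVK

Derivation:
Token 1: literal('D'). Output: "D"
Token 2: literal('V'). Output: "DV"
Token 3: backref(off=2, len=6) (overlapping!). Copied 'DVDVDV' from pos 0. Output: "DVDVDVDV"
Token 4: literal('K'). Output: "DVDVDVDVK"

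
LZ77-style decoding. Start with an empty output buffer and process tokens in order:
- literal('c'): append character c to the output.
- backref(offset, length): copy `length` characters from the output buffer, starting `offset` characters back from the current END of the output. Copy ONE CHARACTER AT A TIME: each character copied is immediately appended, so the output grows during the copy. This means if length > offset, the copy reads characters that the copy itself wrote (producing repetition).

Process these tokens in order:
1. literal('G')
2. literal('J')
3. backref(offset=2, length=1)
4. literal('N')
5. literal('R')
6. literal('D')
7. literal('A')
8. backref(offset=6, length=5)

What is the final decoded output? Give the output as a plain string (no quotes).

Token 1: literal('G'). Output: "G"
Token 2: literal('J'). Output: "GJ"
Token 3: backref(off=2, len=1). Copied 'G' from pos 0. Output: "GJG"
Token 4: literal('N'). Output: "GJGN"
Token 5: literal('R'). Output: "GJGNR"
Token 6: literal('D'). Output: "GJGNRD"
Token 7: literal('A'). Output: "GJGNRDA"
Token 8: backref(off=6, len=5). Copied 'JGNRD' from pos 1. Output: "GJGNRDAJGNRD"

Answer: GJGNRDAJGNRD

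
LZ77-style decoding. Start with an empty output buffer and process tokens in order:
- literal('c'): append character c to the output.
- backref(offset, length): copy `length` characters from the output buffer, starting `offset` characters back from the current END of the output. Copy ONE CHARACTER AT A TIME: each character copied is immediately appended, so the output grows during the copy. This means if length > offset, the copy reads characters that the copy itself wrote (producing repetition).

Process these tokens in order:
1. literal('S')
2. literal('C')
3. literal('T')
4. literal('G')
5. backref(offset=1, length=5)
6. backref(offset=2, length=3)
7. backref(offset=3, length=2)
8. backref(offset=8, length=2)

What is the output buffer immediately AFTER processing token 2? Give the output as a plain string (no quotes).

Answer: SC

Derivation:
Token 1: literal('S'). Output: "S"
Token 2: literal('C'). Output: "SC"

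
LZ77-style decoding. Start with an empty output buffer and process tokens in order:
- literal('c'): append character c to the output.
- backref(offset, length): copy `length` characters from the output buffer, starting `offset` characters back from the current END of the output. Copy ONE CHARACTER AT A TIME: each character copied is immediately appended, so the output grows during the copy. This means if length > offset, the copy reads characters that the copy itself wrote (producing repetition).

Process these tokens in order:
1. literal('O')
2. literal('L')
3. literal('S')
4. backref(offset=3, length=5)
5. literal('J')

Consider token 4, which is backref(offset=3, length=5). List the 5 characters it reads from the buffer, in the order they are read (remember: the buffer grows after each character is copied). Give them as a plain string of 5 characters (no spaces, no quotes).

Answer: OLSOL

Derivation:
Token 1: literal('O'). Output: "O"
Token 2: literal('L'). Output: "OL"
Token 3: literal('S'). Output: "OLS"
Token 4: backref(off=3, len=5). Buffer before: "OLS" (len 3)
  byte 1: read out[0]='O', append. Buffer now: "OLSO"
  byte 2: read out[1]='L', append. Buffer now: "OLSOL"
  byte 3: read out[2]='S', append. Buffer now: "OLSOLS"
  byte 4: read out[3]='O', append. Buffer now: "OLSOLSO"
  byte 5: read out[4]='L', append. Buffer now: "OLSOLSOL"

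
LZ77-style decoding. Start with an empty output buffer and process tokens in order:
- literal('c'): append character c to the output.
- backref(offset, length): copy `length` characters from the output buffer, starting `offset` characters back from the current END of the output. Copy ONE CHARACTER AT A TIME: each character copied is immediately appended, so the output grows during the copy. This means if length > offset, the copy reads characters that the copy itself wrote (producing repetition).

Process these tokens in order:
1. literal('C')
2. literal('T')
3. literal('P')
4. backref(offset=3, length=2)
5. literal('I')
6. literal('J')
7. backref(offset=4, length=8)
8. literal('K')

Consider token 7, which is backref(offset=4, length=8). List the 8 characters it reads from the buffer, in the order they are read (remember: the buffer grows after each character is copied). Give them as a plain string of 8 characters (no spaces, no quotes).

Token 1: literal('C'). Output: "C"
Token 2: literal('T'). Output: "CT"
Token 3: literal('P'). Output: "CTP"
Token 4: backref(off=3, len=2). Copied 'CT' from pos 0. Output: "CTPCT"
Token 5: literal('I'). Output: "CTPCTI"
Token 6: literal('J'). Output: "CTPCTIJ"
Token 7: backref(off=4, len=8). Buffer before: "CTPCTIJ" (len 7)
  byte 1: read out[3]='C', append. Buffer now: "CTPCTIJC"
  byte 2: read out[4]='T', append. Buffer now: "CTPCTIJCT"
  byte 3: read out[5]='I', append. Buffer now: "CTPCTIJCTI"
  byte 4: read out[6]='J', append. Buffer now: "CTPCTIJCTIJ"
  byte 5: read out[7]='C', append. Buffer now: "CTPCTIJCTIJC"
  byte 6: read out[8]='T', append. Buffer now: "CTPCTIJCTIJCT"
  byte 7: read out[9]='I', append. Buffer now: "CTPCTIJCTIJCTI"
  byte 8: read out[10]='J', append. Buffer now: "CTPCTIJCTIJCTIJ"

Answer: CTIJCTIJ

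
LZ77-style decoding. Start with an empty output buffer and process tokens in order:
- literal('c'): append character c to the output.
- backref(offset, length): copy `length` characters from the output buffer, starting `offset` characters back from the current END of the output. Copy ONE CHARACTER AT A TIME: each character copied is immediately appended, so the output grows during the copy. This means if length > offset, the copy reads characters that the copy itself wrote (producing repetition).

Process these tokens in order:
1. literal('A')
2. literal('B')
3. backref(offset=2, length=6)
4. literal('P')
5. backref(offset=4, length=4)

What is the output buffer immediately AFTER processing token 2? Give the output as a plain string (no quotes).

Token 1: literal('A'). Output: "A"
Token 2: literal('B'). Output: "AB"

Answer: AB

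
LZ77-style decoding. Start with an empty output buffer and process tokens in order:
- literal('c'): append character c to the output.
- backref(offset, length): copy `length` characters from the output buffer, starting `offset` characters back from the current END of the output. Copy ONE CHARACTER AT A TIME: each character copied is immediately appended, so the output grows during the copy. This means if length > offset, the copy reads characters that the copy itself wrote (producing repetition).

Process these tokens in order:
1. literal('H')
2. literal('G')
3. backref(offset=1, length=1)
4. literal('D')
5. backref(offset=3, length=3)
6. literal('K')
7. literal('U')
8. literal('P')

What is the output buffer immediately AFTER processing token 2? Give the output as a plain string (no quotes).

Token 1: literal('H'). Output: "H"
Token 2: literal('G'). Output: "HG"

Answer: HG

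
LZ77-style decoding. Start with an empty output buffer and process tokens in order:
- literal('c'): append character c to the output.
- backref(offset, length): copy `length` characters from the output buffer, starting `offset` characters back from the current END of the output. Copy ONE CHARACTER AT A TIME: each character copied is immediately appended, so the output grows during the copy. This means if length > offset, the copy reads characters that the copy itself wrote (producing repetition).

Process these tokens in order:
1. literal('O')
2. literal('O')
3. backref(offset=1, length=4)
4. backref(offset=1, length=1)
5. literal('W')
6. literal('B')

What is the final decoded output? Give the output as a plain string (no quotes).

Token 1: literal('O'). Output: "O"
Token 2: literal('O'). Output: "OO"
Token 3: backref(off=1, len=4) (overlapping!). Copied 'OOOO' from pos 1. Output: "OOOOOO"
Token 4: backref(off=1, len=1). Copied 'O' from pos 5. Output: "OOOOOOO"
Token 5: literal('W'). Output: "OOOOOOOW"
Token 6: literal('B'). Output: "OOOOOOOWB"

Answer: OOOOOOOWB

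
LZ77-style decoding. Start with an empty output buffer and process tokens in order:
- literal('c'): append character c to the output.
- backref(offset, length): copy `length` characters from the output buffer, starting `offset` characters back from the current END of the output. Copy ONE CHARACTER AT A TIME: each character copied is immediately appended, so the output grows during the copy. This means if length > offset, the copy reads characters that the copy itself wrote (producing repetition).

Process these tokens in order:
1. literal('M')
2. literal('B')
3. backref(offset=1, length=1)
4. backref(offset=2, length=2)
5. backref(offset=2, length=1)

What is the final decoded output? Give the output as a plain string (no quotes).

Answer: MBBBBB

Derivation:
Token 1: literal('M'). Output: "M"
Token 2: literal('B'). Output: "MB"
Token 3: backref(off=1, len=1). Copied 'B' from pos 1. Output: "MBB"
Token 4: backref(off=2, len=2). Copied 'BB' from pos 1. Output: "MBBBB"
Token 5: backref(off=2, len=1). Copied 'B' from pos 3. Output: "MBBBBB"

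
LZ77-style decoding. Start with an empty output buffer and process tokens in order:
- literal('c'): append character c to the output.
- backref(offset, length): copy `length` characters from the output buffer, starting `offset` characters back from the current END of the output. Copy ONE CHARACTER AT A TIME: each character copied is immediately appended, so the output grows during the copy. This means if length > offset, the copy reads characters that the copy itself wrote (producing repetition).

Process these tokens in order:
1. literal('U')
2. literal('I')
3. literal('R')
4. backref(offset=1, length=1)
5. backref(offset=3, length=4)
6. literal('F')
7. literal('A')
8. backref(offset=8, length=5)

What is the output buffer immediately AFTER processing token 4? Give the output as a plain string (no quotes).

Answer: UIRR

Derivation:
Token 1: literal('U'). Output: "U"
Token 2: literal('I'). Output: "UI"
Token 3: literal('R'). Output: "UIR"
Token 4: backref(off=1, len=1). Copied 'R' from pos 2. Output: "UIRR"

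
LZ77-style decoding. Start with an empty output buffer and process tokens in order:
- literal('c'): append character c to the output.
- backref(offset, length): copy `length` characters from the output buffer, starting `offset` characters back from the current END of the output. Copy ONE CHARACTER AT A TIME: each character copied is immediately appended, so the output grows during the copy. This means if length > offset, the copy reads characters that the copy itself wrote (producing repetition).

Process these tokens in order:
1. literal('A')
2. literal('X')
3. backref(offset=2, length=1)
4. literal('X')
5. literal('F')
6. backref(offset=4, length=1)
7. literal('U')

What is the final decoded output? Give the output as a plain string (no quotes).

Answer: AXAXFXU

Derivation:
Token 1: literal('A'). Output: "A"
Token 2: literal('X'). Output: "AX"
Token 3: backref(off=2, len=1). Copied 'A' from pos 0. Output: "AXA"
Token 4: literal('X'). Output: "AXAX"
Token 5: literal('F'). Output: "AXAXF"
Token 6: backref(off=4, len=1). Copied 'X' from pos 1. Output: "AXAXFX"
Token 7: literal('U'). Output: "AXAXFXU"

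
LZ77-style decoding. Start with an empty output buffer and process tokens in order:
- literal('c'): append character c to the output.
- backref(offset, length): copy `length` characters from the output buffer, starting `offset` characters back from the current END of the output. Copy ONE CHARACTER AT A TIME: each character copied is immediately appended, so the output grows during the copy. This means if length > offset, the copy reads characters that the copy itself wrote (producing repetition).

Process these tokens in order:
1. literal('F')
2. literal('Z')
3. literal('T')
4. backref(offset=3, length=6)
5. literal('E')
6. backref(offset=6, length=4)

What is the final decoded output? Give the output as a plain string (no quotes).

Token 1: literal('F'). Output: "F"
Token 2: literal('Z'). Output: "FZ"
Token 3: literal('T'). Output: "FZT"
Token 4: backref(off=3, len=6) (overlapping!). Copied 'FZTFZT' from pos 0. Output: "FZTFZTFZT"
Token 5: literal('E'). Output: "FZTFZTFZTE"
Token 6: backref(off=6, len=4). Copied 'ZTFZ' from pos 4. Output: "FZTFZTFZTEZTFZ"

Answer: FZTFZTFZTEZTFZ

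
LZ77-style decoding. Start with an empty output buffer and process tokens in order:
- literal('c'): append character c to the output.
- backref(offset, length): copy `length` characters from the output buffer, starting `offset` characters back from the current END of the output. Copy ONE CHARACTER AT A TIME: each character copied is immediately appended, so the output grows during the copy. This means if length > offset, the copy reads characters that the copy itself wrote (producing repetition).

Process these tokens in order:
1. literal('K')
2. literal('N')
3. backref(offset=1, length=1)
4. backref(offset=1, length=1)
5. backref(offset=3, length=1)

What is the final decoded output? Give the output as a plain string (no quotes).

Answer: KNNNN

Derivation:
Token 1: literal('K'). Output: "K"
Token 2: literal('N'). Output: "KN"
Token 3: backref(off=1, len=1). Copied 'N' from pos 1. Output: "KNN"
Token 4: backref(off=1, len=1). Copied 'N' from pos 2. Output: "KNNN"
Token 5: backref(off=3, len=1). Copied 'N' from pos 1. Output: "KNNNN"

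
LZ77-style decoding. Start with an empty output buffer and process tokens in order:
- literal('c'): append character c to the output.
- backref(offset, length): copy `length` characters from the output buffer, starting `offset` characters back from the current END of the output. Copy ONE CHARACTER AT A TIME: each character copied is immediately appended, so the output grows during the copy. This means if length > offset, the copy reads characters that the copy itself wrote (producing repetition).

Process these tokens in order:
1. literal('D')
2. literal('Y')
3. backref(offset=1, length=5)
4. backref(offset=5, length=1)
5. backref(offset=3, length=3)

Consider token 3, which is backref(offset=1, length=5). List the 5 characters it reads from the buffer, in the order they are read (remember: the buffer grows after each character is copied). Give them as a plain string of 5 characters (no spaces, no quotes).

Token 1: literal('D'). Output: "D"
Token 2: literal('Y'). Output: "DY"
Token 3: backref(off=1, len=5). Buffer before: "DY" (len 2)
  byte 1: read out[1]='Y', append. Buffer now: "DYY"
  byte 2: read out[2]='Y', append. Buffer now: "DYYY"
  byte 3: read out[3]='Y', append. Buffer now: "DYYYY"
  byte 4: read out[4]='Y', append. Buffer now: "DYYYYY"
  byte 5: read out[5]='Y', append. Buffer now: "DYYYYYY"

Answer: YYYYY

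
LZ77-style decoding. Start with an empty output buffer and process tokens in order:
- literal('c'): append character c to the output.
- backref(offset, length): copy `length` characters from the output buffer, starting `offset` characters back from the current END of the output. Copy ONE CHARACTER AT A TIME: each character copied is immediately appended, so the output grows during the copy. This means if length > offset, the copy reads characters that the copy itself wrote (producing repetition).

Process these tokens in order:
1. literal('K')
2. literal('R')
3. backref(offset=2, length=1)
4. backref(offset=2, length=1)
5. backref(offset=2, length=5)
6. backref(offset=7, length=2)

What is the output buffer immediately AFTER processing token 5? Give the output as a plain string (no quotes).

Answer: KRKRKRKRK

Derivation:
Token 1: literal('K'). Output: "K"
Token 2: literal('R'). Output: "KR"
Token 3: backref(off=2, len=1). Copied 'K' from pos 0. Output: "KRK"
Token 4: backref(off=2, len=1). Copied 'R' from pos 1. Output: "KRKR"
Token 5: backref(off=2, len=5) (overlapping!). Copied 'KRKRK' from pos 2. Output: "KRKRKRKRK"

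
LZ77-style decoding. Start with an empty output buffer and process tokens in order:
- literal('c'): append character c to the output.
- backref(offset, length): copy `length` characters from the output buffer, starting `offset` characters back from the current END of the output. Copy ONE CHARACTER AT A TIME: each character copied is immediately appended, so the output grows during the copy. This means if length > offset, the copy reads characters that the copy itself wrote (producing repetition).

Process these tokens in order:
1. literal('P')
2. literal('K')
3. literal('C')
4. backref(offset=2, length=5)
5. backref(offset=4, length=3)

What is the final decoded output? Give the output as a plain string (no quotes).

Answer: PKCKCKCKCKC

Derivation:
Token 1: literal('P'). Output: "P"
Token 2: literal('K'). Output: "PK"
Token 3: literal('C'). Output: "PKC"
Token 4: backref(off=2, len=5) (overlapping!). Copied 'KCKCK' from pos 1. Output: "PKCKCKCK"
Token 5: backref(off=4, len=3). Copied 'CKC' from pos 4. Output: "PKCKCKCKCKC"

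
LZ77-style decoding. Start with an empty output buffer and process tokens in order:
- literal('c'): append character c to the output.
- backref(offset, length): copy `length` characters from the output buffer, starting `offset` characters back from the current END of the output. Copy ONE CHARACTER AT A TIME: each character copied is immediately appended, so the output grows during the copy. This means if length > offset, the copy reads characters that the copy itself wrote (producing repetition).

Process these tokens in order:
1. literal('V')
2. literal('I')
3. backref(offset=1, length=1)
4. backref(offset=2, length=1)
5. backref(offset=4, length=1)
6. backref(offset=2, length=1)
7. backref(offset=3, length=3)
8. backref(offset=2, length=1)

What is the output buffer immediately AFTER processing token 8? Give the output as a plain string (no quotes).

Token 1: literal('V'). Output: "V"
Token 2: literal('I'). Output: "VI"
Token 3: backref(off=1, len=1). Copied 'I' from pos 1. Output: "VII"
Token 4: backref(off=2, len=1). Copied 'I' from pos 1. Output: "VIII"
Token 5: backref(off=4, len=1). Copied 'V' from pos 0. Output: "VIIIV"
Token 6: backref(off=2, len=1). Copied 'I' from pos 3. Output: "VIIIVI"
Token 7: backref(off=3, len=3). Copied 'IVI' from pos 3. Output: "VIIIVIIVI"
Token 8: backref(off=2, len=1). Copied 'V' from pos 7. Output: "VIIIVIIVIV"

Answer: VIIIVIIVIV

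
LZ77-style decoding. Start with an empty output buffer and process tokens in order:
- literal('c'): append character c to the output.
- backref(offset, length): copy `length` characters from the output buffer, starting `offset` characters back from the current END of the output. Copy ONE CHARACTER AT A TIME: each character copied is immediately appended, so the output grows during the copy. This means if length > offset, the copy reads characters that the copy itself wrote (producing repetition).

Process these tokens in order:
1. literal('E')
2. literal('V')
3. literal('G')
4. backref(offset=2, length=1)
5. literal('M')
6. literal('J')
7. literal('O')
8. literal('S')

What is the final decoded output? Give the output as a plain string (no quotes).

Answer: EVGVMJOS

Derivation:
Token 1: literal('E'). Output: "E"
Token 2: literal('V'). Output: "EV"
Token 3: literal('G'). Output: "EVG"
Token 4: backref(off=2, len=1). Copied 'V' from pos 1. Output: "EVGV"
Token 5: literal('M'). Output: "EVGVM"
Token 6: literal('J'). Output: "EVGVMJ"
Token 7: literal('O'). Output: "EVGVMJO"
Token 8: literal('S'). Output: "EVGVMJOS"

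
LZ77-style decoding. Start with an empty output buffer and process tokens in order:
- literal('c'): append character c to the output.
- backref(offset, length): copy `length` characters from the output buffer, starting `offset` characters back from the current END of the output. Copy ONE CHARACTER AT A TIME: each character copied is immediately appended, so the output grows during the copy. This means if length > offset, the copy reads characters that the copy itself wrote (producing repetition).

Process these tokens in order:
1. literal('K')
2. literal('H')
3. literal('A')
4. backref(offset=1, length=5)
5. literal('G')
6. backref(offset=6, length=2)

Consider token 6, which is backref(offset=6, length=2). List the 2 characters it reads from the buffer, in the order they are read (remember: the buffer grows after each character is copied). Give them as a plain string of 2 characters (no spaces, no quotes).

Token 1: literal('K'). Output: "K"
Token 2: literal('H'). Output: "KH"
Token 3: literal('A'). Output: "KHA"
Token 4: backref(off=1, len=5) (overlapping!). Copied 'AAAAA' from pos 2. Output: "KHAAAAAA"
Token 5: literal('G'). Output: "KHAAAAAAG"
Token 6: backref(off=6, len=2). Buffer before: "KHAAAAAAG" (len 9)
  byte 1: read out[3]='A', append. Buffer now: "KHAAAAAAGA"
  byte 2: read out[4]='A', append. Buffer now: "KHAAAAAAGAA"

Answer: AA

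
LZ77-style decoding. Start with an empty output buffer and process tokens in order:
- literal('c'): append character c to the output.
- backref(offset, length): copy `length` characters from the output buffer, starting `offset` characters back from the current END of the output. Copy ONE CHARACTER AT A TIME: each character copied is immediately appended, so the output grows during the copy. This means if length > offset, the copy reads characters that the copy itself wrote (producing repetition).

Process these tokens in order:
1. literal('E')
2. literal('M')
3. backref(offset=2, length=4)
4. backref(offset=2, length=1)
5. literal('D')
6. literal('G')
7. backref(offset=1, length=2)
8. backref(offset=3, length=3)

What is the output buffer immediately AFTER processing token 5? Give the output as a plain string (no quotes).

Answer: EMEMEMED

Derivation:
Token 1: literal('E'). Output: "E"
Token 2: literal('M'). Output: "EM"
Token 3: backref(off=2, len=4) (overlapping!). Copied 'EMEM' from pos 0. Output: "EMEMEM"
Token 4: backref(off=2, len=1). Copied 'E' from pos 4. Output: "EMEMEME"
Token 5: literal('D'). Output: "EMEMEMED"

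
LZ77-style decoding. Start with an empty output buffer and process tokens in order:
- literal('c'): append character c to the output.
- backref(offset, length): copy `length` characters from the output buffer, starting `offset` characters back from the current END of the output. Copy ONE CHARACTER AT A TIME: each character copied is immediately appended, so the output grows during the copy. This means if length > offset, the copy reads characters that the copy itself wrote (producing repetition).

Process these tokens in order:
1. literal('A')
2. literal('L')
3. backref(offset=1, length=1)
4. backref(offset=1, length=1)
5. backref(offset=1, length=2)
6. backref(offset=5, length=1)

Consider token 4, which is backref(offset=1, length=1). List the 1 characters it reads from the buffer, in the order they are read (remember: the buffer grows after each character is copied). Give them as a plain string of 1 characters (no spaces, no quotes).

Token 1: literal('A'). Output: "A"
Token 2: literal('L'). Output: "AL"
Token 3: backref(off=1, len=1). Copied 'L' from pos 1. Output: "ALL"
Token 4: backref(off=1, len=1). Buffer before: "ALL" (len 3)
  byte 1: read out[2]='L', append. Buffer now: "ALLL"

Answer: L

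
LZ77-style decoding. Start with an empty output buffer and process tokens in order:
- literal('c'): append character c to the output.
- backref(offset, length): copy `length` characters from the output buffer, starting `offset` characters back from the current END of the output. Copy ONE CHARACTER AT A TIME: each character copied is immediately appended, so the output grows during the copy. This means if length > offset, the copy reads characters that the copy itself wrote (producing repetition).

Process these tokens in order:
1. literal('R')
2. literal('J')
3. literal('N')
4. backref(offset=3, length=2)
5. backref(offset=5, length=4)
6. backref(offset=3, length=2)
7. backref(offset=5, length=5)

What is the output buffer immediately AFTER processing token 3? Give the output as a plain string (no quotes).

Token 1: literal('R'). Output: "R"
Token 2: literal('J'). Output: "RJ"
Token 3: literal('N'). Output: "RJN"

Answer: RJN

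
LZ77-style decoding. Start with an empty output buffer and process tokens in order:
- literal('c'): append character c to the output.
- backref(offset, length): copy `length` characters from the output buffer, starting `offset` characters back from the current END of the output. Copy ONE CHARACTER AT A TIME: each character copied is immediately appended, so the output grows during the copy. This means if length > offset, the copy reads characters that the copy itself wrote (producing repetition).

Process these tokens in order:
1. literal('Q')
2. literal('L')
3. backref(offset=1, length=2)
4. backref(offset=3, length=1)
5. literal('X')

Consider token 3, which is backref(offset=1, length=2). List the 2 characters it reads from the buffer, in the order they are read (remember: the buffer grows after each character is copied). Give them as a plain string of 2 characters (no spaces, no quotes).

Answer: LL

Derivation:
Token 1: literal('Q'). Output: "Q"
Token 2: literal('L'). Output: "QL"
Token 3: backref(off=1, len=2). Buffer before: "QL" (len 2)
  byte 1: read out[1]='L', append. Buffer now: "QLL"
  byte 2: read out[2]='L', append. Buffer now: "QLLL"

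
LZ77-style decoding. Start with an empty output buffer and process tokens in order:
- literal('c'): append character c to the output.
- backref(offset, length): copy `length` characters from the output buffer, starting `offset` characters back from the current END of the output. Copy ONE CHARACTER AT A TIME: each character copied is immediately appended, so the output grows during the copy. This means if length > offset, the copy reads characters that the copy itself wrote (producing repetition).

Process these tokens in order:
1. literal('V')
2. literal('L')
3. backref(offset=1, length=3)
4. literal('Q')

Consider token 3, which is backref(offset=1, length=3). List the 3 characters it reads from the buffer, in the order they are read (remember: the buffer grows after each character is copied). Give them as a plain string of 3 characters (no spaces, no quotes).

Answer: LLL

Derivation:
Token 1: literal('V'). Output: "V"
Token 2: literal('L'). Output: "VL"
Token 3: backref(off=1, len=3). Buffer before: "VL" (len 2)
  byte 1: read out[1]='L', append. Buffer now: "VLL"
  byte 2: read out[2]='L', append. Buffer now: "VLLL"
  byte 3: read out[3]='L', append. Buffer now: "VLLLL"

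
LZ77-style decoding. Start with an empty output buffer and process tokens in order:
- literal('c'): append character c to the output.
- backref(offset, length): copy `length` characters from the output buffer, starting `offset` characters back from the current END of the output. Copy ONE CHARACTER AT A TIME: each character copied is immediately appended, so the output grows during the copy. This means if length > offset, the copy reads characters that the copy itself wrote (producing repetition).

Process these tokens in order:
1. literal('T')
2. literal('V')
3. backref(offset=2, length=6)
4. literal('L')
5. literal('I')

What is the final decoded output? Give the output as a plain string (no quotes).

Token 1: literal('T'). Output: "T"
Token 2: literal('V'). Output: "TV"
Token 3: backref(off=2, len=6) (overlapping!). Copied 'TVTVTV' from pos 0. Output: "TVTVTVTV"
Token 4: literal('L'). Output: "TVTVTVTVL"
Token 5: literal('I'). Output: "TVTVTVTVLI"

Answer: TVTVTVTVLI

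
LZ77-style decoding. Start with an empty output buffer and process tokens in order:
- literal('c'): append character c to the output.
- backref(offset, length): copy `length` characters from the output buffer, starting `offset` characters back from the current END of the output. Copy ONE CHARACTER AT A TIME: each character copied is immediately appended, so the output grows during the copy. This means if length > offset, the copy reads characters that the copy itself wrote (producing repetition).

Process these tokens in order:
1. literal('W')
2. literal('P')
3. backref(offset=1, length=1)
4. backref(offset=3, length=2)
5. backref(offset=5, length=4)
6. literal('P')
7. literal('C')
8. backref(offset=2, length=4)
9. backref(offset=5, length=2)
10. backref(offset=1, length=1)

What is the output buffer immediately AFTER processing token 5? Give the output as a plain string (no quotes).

Token 1: literal('W'). Output: "W"
Token 2: literal('P'). Output: "WP"
Token 3: backref(off=1, len=1). Copied 'P' from pos 1. Output: "WPP"
Token 4: backref(off=3, len=2). Copied 'WP' from pos 0. Output: "WPPWP"
Token 5: backref(off=5, len=4). Copied 'WPPW' from pos 0. Output: "WPPWPWPPW"

Answer: WPPWPWPPW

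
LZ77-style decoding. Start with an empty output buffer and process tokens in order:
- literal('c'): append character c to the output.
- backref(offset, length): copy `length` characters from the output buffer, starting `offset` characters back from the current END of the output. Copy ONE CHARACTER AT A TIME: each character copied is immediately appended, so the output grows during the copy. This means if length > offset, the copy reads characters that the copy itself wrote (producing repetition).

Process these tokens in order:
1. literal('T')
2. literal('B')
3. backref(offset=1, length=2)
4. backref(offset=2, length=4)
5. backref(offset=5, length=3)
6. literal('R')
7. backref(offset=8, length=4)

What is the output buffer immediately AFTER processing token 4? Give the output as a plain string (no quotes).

Answer: TBBBBBBB

Derivation:
Token 1: literal('T'). Output: "T"
Token 2: literal('B'). Output: "TB"
Token 3: backref(off=1, len=2) (overlapping!). Copied 'BB' from pos 1. Output: "TBBB"
Token 4: backref(off=2, len=4) (overlapping!). Copied 'BBBB' from pos 2. Output: "TBBBBBBB"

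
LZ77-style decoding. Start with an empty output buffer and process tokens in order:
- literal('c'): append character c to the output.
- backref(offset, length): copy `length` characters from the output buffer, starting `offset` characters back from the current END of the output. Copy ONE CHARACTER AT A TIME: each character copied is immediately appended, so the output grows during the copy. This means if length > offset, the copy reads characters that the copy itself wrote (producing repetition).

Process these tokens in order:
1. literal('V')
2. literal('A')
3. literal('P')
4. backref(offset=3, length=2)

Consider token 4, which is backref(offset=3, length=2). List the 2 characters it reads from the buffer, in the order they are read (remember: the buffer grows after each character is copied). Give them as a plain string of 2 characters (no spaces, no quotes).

Token 1: literal('V'). Output: "V"
Token 2: literal('A'). Output: "VA"
Token 3: literal('P'). Output: "VAP"
Token 4: backref(off=3, len=2). Buffer before: "VAP" (len 3)
  byte 1: read out[0]='V', append. Buffer now: "VAPV"
  byte 2: read out[1]='A', append. Buffer now: "VAPVA"

Answer: VA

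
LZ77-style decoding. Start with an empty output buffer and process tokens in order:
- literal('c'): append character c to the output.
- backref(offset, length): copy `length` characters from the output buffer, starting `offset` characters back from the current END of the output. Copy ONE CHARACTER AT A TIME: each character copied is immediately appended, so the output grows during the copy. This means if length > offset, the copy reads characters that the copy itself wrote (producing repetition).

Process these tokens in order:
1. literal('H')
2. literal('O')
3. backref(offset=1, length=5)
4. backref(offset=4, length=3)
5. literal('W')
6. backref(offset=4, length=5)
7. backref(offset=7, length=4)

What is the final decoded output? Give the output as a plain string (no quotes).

Answer: HOOOOOOOOOWOOOWOOWOO

Derivation:
Token 1: literal('H'). Output: "H"
Token 2: literal('O'). Output: "HO"
Token 3: backref(off=1, len=5) (overlapping!). Copied 'OOOOO' from pos 1. Output: "HOOOOOO"
Token 4: backref(off=4, len=3). Copied 'OOO' from pos 3. Output: "HOOOOOOOOO"
Token 5: literal('W'). Output: "HOOOOOOOOOW"
Token 6: backref(off=4, len=5) (overlapping!). Copied 'OOOWO' from pos 7. Output: "HOOOOOOOOOWOOOWO"
Token 7: backref(off=7, len=4). Copied 'OWOO' from pos 9. Output: "HOOOOOOOOOWOOOWOOWOO"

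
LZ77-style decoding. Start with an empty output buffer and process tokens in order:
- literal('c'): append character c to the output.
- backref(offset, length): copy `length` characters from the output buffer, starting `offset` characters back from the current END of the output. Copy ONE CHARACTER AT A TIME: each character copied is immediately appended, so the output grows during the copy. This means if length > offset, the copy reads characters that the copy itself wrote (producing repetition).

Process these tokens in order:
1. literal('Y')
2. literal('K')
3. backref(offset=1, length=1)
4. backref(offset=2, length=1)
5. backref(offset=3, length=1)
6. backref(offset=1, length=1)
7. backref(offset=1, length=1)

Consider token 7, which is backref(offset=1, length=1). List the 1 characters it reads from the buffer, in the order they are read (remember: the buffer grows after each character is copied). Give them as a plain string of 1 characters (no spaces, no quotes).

Token 1: literal('Y'). Output: "Y"
Token 2: literal('K'). Output: "YK"
Token 3: backref(off=1, len=1). Copied 'K' from pos 1. Output: "YKK"
Token 4: backref(off=2, len=1). Copied 'K' from pos 1. Output: "YKKK"
Token 5: backref(off=3, len=1). Copied 'K' from pos 1. Output: "YKKKK"
Token 6: backref(off=1, len=1). Copied 'K' from pos 4. Output: "YKKKKK"
Token 7: backref(off=1, len=1). Buffer before: "YKKKKK" (len 6)
  byte 1: read out[5]='K', append. Buffer now: "YKKKKKK"

Answer: K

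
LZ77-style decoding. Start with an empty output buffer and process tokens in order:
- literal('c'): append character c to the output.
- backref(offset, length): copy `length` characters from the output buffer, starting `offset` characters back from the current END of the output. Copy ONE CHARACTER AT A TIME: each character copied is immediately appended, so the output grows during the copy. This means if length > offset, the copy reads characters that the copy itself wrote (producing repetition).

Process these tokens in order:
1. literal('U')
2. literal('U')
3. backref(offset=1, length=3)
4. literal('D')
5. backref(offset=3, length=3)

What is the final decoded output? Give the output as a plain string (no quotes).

Answer: UUUUUDUUD

Derivation:
Token 1: literal('U'). Output: "U"
Token 2: literal('U'). Output: "UU"
Token 3: backref(off=1, len=3) (overlapping!). Copied 'UUU' from pos 1. Output: "UUUUU"
Token 4: literal('D'). Output: "UUUUUD"
Token 5: backref(off=3, len=3). Copied 'UUD' from pos 3. Output: "UUUUUDUUD"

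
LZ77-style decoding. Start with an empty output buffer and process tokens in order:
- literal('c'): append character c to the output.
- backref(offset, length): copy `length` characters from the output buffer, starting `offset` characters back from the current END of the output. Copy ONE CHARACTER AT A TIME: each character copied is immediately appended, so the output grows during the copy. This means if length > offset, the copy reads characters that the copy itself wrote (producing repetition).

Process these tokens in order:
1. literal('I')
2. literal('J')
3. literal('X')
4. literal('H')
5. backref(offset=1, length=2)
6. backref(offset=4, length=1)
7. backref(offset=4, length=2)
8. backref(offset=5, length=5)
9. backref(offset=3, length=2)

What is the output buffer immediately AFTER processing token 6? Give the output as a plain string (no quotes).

Token 1: literal('I'). Output: "I"
Token 2: literal('J'). Output: "IJ"
Token 3: literal('X'). Output: "IJX"
Token 4: literal('H'). Output: "IJXH"
Token 5: backref(off=1, len=2) (overlapping!). Copied 'HH' from pos 3. Output: "IJXHHH"
Token 6: backref(off=4, len=1). Copied 'X' from pos 2. Output: "IJXHHHX"

Answer: IJXHHHX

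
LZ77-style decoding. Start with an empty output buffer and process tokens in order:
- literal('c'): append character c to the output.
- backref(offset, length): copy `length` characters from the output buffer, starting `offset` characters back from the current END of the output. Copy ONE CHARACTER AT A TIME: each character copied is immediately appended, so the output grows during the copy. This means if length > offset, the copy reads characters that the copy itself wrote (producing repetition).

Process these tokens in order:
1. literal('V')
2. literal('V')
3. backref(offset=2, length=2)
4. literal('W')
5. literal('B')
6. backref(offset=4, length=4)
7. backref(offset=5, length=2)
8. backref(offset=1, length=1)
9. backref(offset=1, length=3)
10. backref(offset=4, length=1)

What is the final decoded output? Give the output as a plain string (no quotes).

Token 1: literal('V'). Output: "V"
Token 2: literal('V'). Output: "VV"
Token 3: backref(off=2, len=2). Copied 'VV' from pos 0. Output: "VVVV"
Token 4: literal('W'). Output: "VVVVW"
Token 5: literal('B'). Output: "VVVVWB"
Token 6: backref(off=4, len=4). Copied 'VVWB' from pos 2. Output: "VVVVWBVVWB"
Token 7: backref(off=5, len=2). Copied 'BV' from pos 5. Output: "VVVVWBVVWBBV"
Token 8: backref(off=1, len=1). Copied 'V' from pos 11. Output: "VVVVWBVVWBBVV"
Token 9: backref(off=1, len=3) (overlapping!). Copied 'VVV' from pos 12. Output: "VVVVWBVVWBBVVVVV"
Token 10: backref(off=4, len=1). Copied 'V' from pos 12. Output: "VVVVWBVVWBBVVVVVV"

Answer: VVVVWBVVWBBVVVVVV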